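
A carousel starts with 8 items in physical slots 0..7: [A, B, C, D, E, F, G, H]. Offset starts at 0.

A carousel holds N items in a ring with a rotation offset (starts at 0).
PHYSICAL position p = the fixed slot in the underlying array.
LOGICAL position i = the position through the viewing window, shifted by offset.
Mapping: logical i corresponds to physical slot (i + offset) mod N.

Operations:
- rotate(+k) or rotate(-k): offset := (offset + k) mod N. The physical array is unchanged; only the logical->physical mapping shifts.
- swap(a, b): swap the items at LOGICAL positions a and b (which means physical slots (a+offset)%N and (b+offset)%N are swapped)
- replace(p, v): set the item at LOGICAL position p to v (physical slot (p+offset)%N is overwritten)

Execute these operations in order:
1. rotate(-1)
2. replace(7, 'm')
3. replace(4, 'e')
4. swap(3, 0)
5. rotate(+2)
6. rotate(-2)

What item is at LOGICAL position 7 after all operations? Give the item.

After op 1 (rotate(-1)): offset=7, physical=[A,B,C,D,E,F,G,H], logical=[H,A,B,C,D,E,F,G]
After op 2 (replace(7, 'm')): offset=7, physical=[A,B,C,D,E,F,m,H], logical=[H,A,B,C,D,E,F,m]
After op 3 (replace(4, 'e')): offset=7, physical=[A,B,C,e,E,F,m,H], logical=[H,A,B,C,e,E,F,m]
After op 4 (swap(3, 0)): offset=7, physical=[A,B,H,e,E,F,m,C], logical=[C,A,B,H,e,E,F,m]
After op 5 (rotate(+2)): offset=1, physical=[A,B,H,e,E,F,m,C], logical=[B,H,e,E,F,m,C,A]
After op 6 (rotate(-2)): offset=7, physical=[A,B,H,e,E,F,m,C], logical=[C,A,B,H,e,E,F,m]

Answer: m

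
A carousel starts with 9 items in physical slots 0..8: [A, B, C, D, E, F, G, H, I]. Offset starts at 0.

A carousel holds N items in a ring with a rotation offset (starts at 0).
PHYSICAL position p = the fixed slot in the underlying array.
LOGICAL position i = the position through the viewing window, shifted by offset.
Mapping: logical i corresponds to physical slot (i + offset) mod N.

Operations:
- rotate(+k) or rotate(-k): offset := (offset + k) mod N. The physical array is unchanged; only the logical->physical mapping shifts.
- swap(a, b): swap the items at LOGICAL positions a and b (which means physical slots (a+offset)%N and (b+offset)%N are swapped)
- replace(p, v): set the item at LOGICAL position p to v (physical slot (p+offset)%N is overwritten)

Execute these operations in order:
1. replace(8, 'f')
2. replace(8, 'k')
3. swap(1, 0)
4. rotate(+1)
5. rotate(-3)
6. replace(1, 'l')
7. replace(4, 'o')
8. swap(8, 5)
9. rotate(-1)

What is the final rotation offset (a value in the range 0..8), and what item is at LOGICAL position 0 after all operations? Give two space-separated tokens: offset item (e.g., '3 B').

After op 1 (replace(8, 'f')): offset=0, physical=[A,B,C,D,E,F,G,H,f], logical=[A,B,C,D,E,F,G,H,f]
After op 2 (replace(8, 'k')): offset=0, physical=[A,B,C,D,E,F,G,H,k], logical=[A,B,C,D,E,F,G,H,k]
After op 3 (swap(1, 0)): offset=0, physical=[B,A,C,D,E,F,G,H,k], logical=[B,A,C,D,E,F,G,H,k]
After op 4 (rotate(+1)): offset=1, physical=[B,A,C,D,E,F,G,H,k], logical=[A,C,D,E,F,G,H,k,B]
After op 5 (rotate(-3)): offset=7, physical=[B,A,C,D,E,F,G,H,k], logical=[H,k,B,A,C,D,E,F,G]
After op 6 (replace(1, 'l')): offset=7, physical=[B,A,C,D,E,F,G,H,l], logical=[H,l,B,A,C,D,E,F,G]
After op 7 (replace(4, 'o')): offset=7, physical=[B,A,o,D,E,F,G,H,l], logical=[H,l,B,A,o,D,E,F,G]
After op 8 (swap(8, 5)): offset=7, physical=[B,A,o,G,E,F,D,H,l], logical=[H,l,B,A,o,G,E,F,D]
After op 9 (rotate(-1)): offset=6, physical=[B,A,o,G,E,F,D,H,l], logical=[D,H,l,B,A,o,G,E,F]

Answer: 6 D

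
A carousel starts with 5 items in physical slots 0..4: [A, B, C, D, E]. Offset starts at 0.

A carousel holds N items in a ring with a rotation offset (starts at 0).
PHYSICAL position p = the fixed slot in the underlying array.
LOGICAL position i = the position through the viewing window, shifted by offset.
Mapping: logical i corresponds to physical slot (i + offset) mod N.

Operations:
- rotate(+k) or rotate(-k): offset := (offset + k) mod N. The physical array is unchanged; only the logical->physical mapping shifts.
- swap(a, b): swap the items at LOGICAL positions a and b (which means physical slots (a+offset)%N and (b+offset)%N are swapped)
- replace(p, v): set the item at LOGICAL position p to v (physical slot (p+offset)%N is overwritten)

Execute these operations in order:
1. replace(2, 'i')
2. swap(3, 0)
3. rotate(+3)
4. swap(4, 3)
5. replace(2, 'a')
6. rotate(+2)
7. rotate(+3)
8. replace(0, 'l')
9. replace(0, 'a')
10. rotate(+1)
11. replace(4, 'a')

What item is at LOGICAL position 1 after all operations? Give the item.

After op 1 (replace(2, 'i')): offset=0, physical=[A,B,i,D,E], logical=[A,B,i,D,E]
After op 2 (swap(3, 0)): offset=0, physical=[D,B,i,A,E], logical=[D,B,i,A,E]
After op 3 (rotate(+3)): offset=3, physical=[D,B,i,A,E], logical=[A,E,D,B,i]
After op 4 (swap(4, 3)): offset=3, physical=[D,i,B,A,E], logical=[A,E,D,i,B]
After op 5 (replace(2, 'a')): offset=3, physical=[a,i,B,A,E], logical=[A,E,a,i,B]
After op 6 (rotate(+2)): offset=0, physical=[a,i,B,A,E], logical=[a,i,B,A,E]
After op 7 (rotate(+3)): offset=3, physical=[a,i,B,A,E], logical=[A,E,a,i,B]
After op 8 (replace(0, 'l')): offset=3, physical=[a,i,B,l,E], logical=[l,E,a,i,B]
After op 9 (replace(0, 'a')): offset=3, physical=[a,i,B,a,E], logical=[a,E,a,i,B]
After op 10 (rotate(+1)): offset=4, physical=[a,i,B,a,E], logical=[E,a,i,B,a]
After op 11 (replace(4, 'a')): offset=4, physical=[a,i,B,a,E], logical=[E,a,i,B,a]

Answer: a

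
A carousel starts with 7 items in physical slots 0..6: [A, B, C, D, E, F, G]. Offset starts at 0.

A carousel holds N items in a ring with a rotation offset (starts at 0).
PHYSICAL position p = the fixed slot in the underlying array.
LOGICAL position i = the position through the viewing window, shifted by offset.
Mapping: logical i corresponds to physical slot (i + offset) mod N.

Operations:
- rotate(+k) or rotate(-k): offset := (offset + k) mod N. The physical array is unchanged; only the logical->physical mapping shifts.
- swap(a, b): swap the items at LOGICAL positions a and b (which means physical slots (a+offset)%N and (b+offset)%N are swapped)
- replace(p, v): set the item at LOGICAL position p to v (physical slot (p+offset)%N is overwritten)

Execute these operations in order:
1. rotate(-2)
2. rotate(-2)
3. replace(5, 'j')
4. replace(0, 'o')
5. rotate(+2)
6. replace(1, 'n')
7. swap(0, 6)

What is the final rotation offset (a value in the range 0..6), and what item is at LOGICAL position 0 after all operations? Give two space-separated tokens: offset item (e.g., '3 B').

Answer: 5 E

Derivation:
After op 1 (rotate(-2)): offset=5, physical=[A,B,C,D,E,F,G], logical=[F,G,A,B,C,D,E]
After op 2 (rotate(-2)): offset=3, physical=[A,B,C,D,E,F,G], logical=[D,E,F,G,A,B,C]
After op 3 (replace(5, 'j')): offset=3, physical=[A,j,C,D,E,F,G], logical=[D,E,F,G,A,j,C]
After op 4 (replace(0, 'o')): offset=3, physical=[A,j,C,o,E,F,G], logical=[o,E,F,G,A,j,C]
After op 5 (rotate(+2)): offset=5, physical=[A,j,C,o,E,F,G], logical=[F,G,A,j,C,o,E]
After op 6 (replace(1, 'n')): offset=5, physical=[A,j,C,o,E,F,n], logical=[F,n,A,j,C,o,E]
After op 7 (swap(0, 6)): offset=5, physical=[A,j,C,o,F,E,n], logical=[E,n,A,j,C,o,F]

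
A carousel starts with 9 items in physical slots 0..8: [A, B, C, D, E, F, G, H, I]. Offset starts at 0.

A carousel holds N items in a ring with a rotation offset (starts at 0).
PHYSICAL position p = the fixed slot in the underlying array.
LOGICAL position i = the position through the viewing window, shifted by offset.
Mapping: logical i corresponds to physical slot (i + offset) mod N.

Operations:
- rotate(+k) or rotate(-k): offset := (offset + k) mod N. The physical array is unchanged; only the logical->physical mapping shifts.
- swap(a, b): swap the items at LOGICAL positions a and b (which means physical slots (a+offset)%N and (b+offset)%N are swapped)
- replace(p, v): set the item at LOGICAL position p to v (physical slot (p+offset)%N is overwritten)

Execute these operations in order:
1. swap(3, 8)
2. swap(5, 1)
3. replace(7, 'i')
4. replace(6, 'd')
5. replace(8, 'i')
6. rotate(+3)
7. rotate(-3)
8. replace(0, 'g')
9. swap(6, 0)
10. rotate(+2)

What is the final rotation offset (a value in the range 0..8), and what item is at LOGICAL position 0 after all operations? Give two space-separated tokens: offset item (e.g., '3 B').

Answer: 2 C

Derivation:
After op 1 (swap(3, 8)): offset=0, physical=[A,B,C,I,E,F,G,H,D], logical=[A,B,C,I,E,F,G,H,D]
After op 2 (swap(5, 1)): offset=0, physical=[A,F,C,I,E,B,G,H,D], logical=[A,F,C,I,E,B,G,H,D]
After op 3 (replace(7, 'i')): offset=0, physical=[A,F,C,I,E,B,G,i,D], logical=[A,F,C,I,E,B,G,i,D]
After op 4 (replace(6, 'd')): offset=0, physical=[A,F,C,I,E,B,d,i,D], logical=[A,F,C,I,E,B,d,i,D]
After op 5 (replace(8, 'i')): offset=0, physical=[A,F,C,I,E,B,d,i,i], logical=[A,F,C,I,E,B,d,i,i]
After op 6 (rotate(+3)): offset=3, physical=[A,F,C,I,E,B,d,i,i], logical=[I,E,B,d,i,i,A,F,C]
After op 7 (rotate(-3)): offset=0, physical=[A,F,C,I,E,B,d,i,i], logical=[A,F,C,I,E,B,d,i,i]
After op 8 (replace(0, 'g')): offset=0, physical=[g,F,C,I,E,B,d,i,i], logical=[g,F,C,I,E,B,d,i,i]
After op 9 (swap(6, 0)): offset=0, physical=[d,F,C,I,E,B,g,i,i], logical=[d,F,C,I,E,B,g,i,i]
After op 10 (rotate(+2)): offset=2, physical=[d,F,C,I,E,B,g,i,i], logical=[C,I,E,B,g,i,i,d,F]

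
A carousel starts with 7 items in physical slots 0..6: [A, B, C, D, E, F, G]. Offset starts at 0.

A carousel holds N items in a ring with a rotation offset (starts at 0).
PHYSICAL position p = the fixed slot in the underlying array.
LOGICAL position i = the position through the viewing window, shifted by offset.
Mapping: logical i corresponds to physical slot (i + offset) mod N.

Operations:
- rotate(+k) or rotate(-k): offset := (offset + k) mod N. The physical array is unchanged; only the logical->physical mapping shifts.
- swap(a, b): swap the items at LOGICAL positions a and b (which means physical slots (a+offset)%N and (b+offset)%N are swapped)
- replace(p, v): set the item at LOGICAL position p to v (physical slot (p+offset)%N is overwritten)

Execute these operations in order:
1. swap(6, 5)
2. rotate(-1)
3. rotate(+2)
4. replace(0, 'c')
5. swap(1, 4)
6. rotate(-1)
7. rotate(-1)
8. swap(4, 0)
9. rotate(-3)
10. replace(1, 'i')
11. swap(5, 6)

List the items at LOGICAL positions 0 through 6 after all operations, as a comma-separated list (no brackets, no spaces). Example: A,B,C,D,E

Answer: F,i,C,D,A,G,c

Derivation:
After op 1 (swap(6, 5)): offset=0, physical=[A,B,C,D,E,G,F], logical=[A,B,C,D,E,G,F]
After op 2 (rotate(-1)): offset=6, physical=[A,B,C,D,E,G,F], logical=[F,A,B,C,D,E,G]
After op 3 (rotate(+2)): offset=1, physical=[A,B,C,D,E,G,F], logical=[B,C,D,E,G,F,A]
After op 4 (replace(0, 'c')): offset=1, physical=[A,c,C,D,E,G,F], logical=[c,C,D,E,G,F,A]
After op 5 (swap(1, 4)): offset=1, physical=[A,c,G,D,E,C,F], logical=[c,G,D,E,C,F,A]
After op 6 (rotate(-1)): offset=0, physical=[A,c,G,D,E,C,F], logical=[A,c,G,D,E,C,F]
After op 7 (rotate(-1)): offset=6, physical=[A,c,G,D,E,C,F], logical=[F,A,c,G,D,E,C]
After op 8 (swap(4, 0)): offset=6, physical=[A,c,G,F,E,C,D], logical=[D,A,c,G,F,E,C]
After op 9 (rotate(-3)): offset=3, physical=[A,c,G,F,E,C,D], logical=[F,E,C,D,A,c,G]
After op 10 (replace(1, 'i')): offset=3, physical=[A,c,G,F,i,C,D], logical=[F,i,C,D,A,c,G]
After op 11 (swap(5, 6)): offset=3, physical=[A,G,c,F,i,C,D], logical=[F,i,C,D,A,G,c]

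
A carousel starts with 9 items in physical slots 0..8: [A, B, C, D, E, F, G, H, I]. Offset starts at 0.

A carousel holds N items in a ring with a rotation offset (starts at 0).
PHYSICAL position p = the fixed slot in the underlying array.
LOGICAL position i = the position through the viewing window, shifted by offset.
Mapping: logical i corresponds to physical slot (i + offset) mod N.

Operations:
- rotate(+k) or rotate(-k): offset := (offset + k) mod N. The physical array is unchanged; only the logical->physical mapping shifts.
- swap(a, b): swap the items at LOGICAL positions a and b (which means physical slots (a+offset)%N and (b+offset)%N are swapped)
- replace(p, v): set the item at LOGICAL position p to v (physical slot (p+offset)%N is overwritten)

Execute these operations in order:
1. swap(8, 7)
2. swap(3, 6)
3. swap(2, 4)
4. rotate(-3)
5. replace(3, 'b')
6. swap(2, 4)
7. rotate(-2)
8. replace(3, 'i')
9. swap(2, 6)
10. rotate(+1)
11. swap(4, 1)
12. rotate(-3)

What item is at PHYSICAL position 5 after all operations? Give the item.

Answer: F

Derivation:
After op 1 (swap(8, 7)): offset=0, physical=[A,B,C,D,E,F,G,I,H], logical=[A,B,C,D,E,F,G,I,H]
After op 2 (swap(3, 6)): offset=0, physical=[A,B,C,G,E,F,D,I,H], logical=[A,B,C,G,E,F,D,I,H]
After op 3 (swap(2, 4)): offset=0, physical=[A,B,E,G,C,F,D,I,H], logical=[A,B,E,G,C,F,D,I,H]
After op 4 (rotate(-3)): offset=6, physical=[A,B,E,G,C,F,D,I,H], logical=[D,I,H,A,B,E,G,C,F]
After op 5 (replace(3, 'b')): offset=6, physical=[b,B,E,G,C,F,D,I,H], logical=[D,I,H,b,B,E,G,C,F]
After op 6 (swap(2, 4)): offset=6, physical=[b,H,E,G,C,F,D,I,B], logical=[D,I,B,b,H,E,G,C,F]
After op 7 (rotate(-2)): offset=4, physical=[b,H,E,G,C,F,D,I,B], logical=[C,F,D,I,B,b,H,E,G]
After op 8 (replace(3, 'i')): offset=4, physical=[b,H,E,G,C,F,D,i,B], logical=[C,F,D,i,B,b,H,E,G]
After op 9 (swap(2, 6)): offset=4, physical=[b,D,E,G,C,F,H,i,B], logical=[C,F,H,i,B,b,D,E,G]
After op 10 (rotate(+1)): offset=5, physical=[b,D,E,G,C,F,H,i,B], logical=[F,H,i,B,b,D,E,G,C]
After op 11 (swap(4, 1)): offset=5, physical=[H,D,E,G,C,F,b,i,B], logical=[F,b,i,B,H,D,E,G,C]
After op 12 (rotate(-3)): offset=2, physical=[H,D,E,G,C,F,b,i,B], logical=[E,G,C,F,b,i,B,H,D]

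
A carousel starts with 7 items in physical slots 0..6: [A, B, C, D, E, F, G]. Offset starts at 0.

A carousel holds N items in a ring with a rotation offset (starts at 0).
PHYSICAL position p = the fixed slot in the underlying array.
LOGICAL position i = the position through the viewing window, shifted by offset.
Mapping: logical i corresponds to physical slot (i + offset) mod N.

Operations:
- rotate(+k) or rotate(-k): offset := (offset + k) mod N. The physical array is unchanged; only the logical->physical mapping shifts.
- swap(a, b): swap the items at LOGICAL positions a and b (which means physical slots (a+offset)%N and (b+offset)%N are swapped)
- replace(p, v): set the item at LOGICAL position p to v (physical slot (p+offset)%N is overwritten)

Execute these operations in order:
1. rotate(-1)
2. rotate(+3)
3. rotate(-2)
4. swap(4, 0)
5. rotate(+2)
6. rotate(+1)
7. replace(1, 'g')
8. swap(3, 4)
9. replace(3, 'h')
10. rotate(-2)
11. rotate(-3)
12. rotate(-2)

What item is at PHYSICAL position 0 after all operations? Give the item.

After op 1 (rotate(-1)): offset=6, physical=[A,B,C,D,E,F,G], logical=[G,A,B,C,D,E,F]
After op 2 (rotate(+3)): offset=2, physical=[A,B,C,D,E,F,G], logical=[C,D,E,F,G,A,B]
After op 3 (rotate(-2)): offset=0, physical=[A,B,C,D,E,F,G], logical=[A,B,C,D,E,F,G]
After op 4 (swap(4, 0)): offset=0, physical=[E,B,C,D,A,F,G], logical=[E,B,C,D,A,F,G]
After op 5 (rotate(+2)): offset=2, physical=[E,B,C,D,A,F,G], logical=[C,D,A,F,G,E,B]
After op 6 (rotate(+1)): offset=3, physical=[E,B,C,D,A,F,G], logical=[D,A,F,G,E,B,C]
After op 7 (replace(1, 'g')): offset=3, physical=[E,B,C,D,g,F,G], logical=[D,g,F,G,E,B,C]
After op 8 (swap(3, 4)): offset=3, physical=[G,B,C,D,g,F,E], logical=[D,g,F,E,G,B,C]
After op 9 (replace(3, 'h')): offset=3, physical=[G,B,C,D,g,F,h], logical=[D,g,F,h,G,B,C]
After op 10 (rotate(-2)): offset=1, physical=[G,B,C,D,g,F,h], logical=[B,C,D,g,F,h,G]
After op 11 (rotate(-3)): offset=5, physical=[G,B,C,D,g,F,h], logical=[F,h,G,B,C,D,g]
After op 12 (rotate(-2)): offset=3, physical=[G,B,C,D,g,F,h], logical=[D,g,F,h,G,B,C]

Answer: G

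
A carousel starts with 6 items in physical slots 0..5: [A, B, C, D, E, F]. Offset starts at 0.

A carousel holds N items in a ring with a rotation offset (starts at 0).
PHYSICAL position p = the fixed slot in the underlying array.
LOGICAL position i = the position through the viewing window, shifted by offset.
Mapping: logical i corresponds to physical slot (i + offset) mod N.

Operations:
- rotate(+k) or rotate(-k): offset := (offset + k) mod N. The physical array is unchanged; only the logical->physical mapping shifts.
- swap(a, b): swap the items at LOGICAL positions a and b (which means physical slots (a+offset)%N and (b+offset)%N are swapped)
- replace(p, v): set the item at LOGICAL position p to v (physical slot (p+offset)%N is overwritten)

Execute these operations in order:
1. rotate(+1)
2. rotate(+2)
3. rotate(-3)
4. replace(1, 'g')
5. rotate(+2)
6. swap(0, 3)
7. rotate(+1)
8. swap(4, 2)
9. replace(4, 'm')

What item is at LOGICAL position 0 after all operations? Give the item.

Answer: D

Derivation:
After op 1 (rotate(+1)): offset=1, physical=[A,B,C,D,E,F], logical=[B,C,D,E,F,A]
After op 2 (rotate(+2)): offset=3, physical=[A,B,C,D,E,F], logical=[D,E,F,A,B,C]
After op 3 (rotate(-3)): offset=0, physical=[A,B,C,D,E,F], logical=[A,B,C,D,E,F]
After op 4 (replace(1, 'g')): offset=0, physical=[A,g,C,D,E,F], logical=[A,g,C,D,E,F]
After op 5 (rotate(+2)): offset=2, physical=[A,g,C,D,E,F], logical=[C,D,E,F,A,g]
After op 6 (swap(0, 3)): offset=2, physical=[A,g,F,D,E,C], logical=[F,D,E,C,A,g]
After op 7 (rotate(+1)): offset=3, physical=[A,g,F,D,E,C], logical=[D,E,C,A,g,F]
After op 8 (swap(4, 2)): offset=3, physical=[A,C,F,D,E,g], logical=[D,E,g,A,C,F]
After op 9 (replace(4, 'm')): offset=3, physical=[A,m,F,D,E,g], logical=[D,E,g,A,m,F]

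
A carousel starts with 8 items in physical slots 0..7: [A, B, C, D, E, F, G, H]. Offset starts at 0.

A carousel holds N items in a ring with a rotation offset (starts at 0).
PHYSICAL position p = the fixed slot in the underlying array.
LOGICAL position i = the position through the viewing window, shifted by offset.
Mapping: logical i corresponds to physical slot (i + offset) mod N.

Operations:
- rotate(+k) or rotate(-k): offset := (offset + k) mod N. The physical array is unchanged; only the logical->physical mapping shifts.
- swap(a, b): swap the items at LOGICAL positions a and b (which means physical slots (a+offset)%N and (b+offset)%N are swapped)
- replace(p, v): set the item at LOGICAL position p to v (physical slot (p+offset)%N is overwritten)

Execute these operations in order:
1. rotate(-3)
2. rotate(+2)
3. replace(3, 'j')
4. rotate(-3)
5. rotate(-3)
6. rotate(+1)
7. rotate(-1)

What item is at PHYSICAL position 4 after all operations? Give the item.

Answer: E

Derivation:
After op 1 (rotate(-3)): offset=5, physical=[A,B,C,D,E,F,G,H], logical=[F,G,H,A,B,C,D,E]
After op 2 (rotate(+2)): offset=7, physical=[A,B,C,D,E,F,G,H], logical=[H,A,B,C,D,E,F,G]
After op 3 (replace(3, 'j')): offset=7, physical=[A,B,j,D,E,F,G,H], logical=[H,A,B,j,D,E,F,G]
After op 4 (rotate(-3)): offset=4, physical=[A,B,j,D,E,F,G,H], logical=[E,F,G,H,A,B,j,D]
After op 5 (rotate(-3)): offset=1, physical=[A,B,j,D,E,F,G,H], logical=[B,j,D,E,F,G,H,A]
After op 6 (rotate(+1)): offset=2, physical=[A,B,j,D,E,F,G,H], logical=[j,D,E,F,G,H,A,B]
After op 7 (rotate(-1)): offset=1, physical=[A,B,j,D,E,F,G,H], logical=[B,j,D,E,F,G,H,A]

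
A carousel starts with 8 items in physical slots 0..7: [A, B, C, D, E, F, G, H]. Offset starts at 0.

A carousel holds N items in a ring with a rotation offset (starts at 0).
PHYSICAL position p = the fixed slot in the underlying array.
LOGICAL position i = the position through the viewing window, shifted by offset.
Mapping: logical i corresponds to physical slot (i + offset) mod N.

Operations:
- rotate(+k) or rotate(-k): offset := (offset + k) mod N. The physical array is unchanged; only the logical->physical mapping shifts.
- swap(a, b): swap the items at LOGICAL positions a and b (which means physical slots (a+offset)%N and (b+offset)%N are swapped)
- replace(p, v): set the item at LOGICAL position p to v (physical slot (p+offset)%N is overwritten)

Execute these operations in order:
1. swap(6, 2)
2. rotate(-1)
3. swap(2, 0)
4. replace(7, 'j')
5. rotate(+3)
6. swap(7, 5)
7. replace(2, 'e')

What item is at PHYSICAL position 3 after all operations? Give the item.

Answer: D

Derivation:
After op 1 (swap(6, 2)): offset=0, physical=[A,B,G,D,E,F,C,H], logical=[A,B,G,D,E,F,C,H]
After op 2 (rotate(-1)): offset=7, physical=[A,B,G,D,E,F,C,H], logical=[H,A,B,G,D,E,F,C]
After op 3 (swap(2, 0)): offset=7, physical=[A,H,G,D,E,F,C,B], logical=[B,A,H,G,D,E,F,C]
After op 4 (replace(7, 'j')): offset=7, physical=[A,H,G,D,E,F,j,B], logical=[B,A,H,G,D,E,F,j]
After op 5 (rotate(+3)): offset=2, physical=[A,H,G,D,E,F,j,B], logical=[G,D,E,F,j,B,A,H]
After op 6 (swap(7, 5)): offset=2, physical=[A,B,G,D,E,F,j,H], logical=[G,D,E,F,j,H,A,B]
After op 7 (replace(2, 'e')): offset=2, physical=[A,B,G,D,e,F,j,H], logical=[G,D,e,F,j,H,A,B]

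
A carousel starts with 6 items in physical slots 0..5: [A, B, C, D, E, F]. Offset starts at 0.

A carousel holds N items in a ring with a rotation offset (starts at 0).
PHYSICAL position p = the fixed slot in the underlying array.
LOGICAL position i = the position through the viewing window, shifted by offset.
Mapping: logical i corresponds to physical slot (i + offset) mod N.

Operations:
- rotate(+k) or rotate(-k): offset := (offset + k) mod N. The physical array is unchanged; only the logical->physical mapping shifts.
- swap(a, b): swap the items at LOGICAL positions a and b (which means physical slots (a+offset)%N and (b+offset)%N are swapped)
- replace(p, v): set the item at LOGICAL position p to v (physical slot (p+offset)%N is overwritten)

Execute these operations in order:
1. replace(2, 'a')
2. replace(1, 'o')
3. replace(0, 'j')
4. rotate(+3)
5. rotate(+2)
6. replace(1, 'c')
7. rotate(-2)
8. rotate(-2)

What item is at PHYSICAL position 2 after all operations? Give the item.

After op 1 (replace(2, 'a')): offset=0, physical=[A,B,a,D,E,F], logical=[A,B,a,D,E,F]
After op 2 (replace(1, 'o')): offset=0, physical=[A,o,a,D,E,F], logical=[A,o,a,D,E,F]
After op 3 (replace(0, 'j')): offset=0, physical=[j,o,a,D,E,F], logical=[j,o,a,D,E,F]
After op 4 (rotate(+3)): offset=3, physical=[j,o,a,D,E,F], logical=[D,E,F,j,o,a]
After op 5 (rotate(+2)): offset=5, physical=[j,o,a,D,E,F], logical=[F,j,o,a,D,E]
After op 6 (replace(1, 'c')): offset=5, physical=[c,o,a,D,E,F], logical=[F,c,o,a,D,E]
After op 7 (rotate(-2)): offset=3, physical=[c,o,a,D,E,F], logical=[D,E,F,c,o,a]
After op 8 (rotate(-2)): offset=1, physical=[c,o,a,D,E,F], logical=[o,a,D,E,F,c]

Answer: a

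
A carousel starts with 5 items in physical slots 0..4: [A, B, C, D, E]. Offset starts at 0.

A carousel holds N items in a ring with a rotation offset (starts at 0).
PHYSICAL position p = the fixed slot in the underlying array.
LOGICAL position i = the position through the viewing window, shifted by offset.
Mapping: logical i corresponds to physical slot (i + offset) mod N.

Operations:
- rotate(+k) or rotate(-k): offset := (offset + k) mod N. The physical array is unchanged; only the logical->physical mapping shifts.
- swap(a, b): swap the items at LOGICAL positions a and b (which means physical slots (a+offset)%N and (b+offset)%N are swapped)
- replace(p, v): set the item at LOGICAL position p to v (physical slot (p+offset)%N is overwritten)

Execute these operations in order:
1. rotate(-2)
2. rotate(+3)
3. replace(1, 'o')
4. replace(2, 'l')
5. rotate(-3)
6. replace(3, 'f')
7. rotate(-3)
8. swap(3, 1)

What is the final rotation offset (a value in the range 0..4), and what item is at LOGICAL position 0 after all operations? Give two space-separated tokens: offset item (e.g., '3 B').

Answer: 0 A

Derivation:
After op 1 (rotate(-2)): offset=3, physical=[A,B,C,D,E], logical=[D,E,A,B,C]
After op 2 (rotate(+3)): offset=1, physical=[A,B,C,D,E], logical=[B,C,D,E,A]
After op 3 (replace(1, 'o')): offset=1, physical=[A,B,o,D,E], logical=[B,o,D,E,A]
After op 4 (replace(2, 'l')): offset=1, physical=[A,B,o,l,E], logical=[B,o,l,E,A]
After op 5 (rotate(-3)): offset=3, physical=[A,B,o,l,E], logical=[l,E,A,B,o]
After op 6 (replace(3, 'f')): offset=3, physical=[A,f,o,l,E], logical=[l,E,A,f,o]
After op 7 (rotate(-3)): offset=0, physical=[A,f,o,l,E], logical=[A,f,o,l,E]
After op 8 (swap(3, 1)): offset=0, physical=[A,l,o,f,E], logical=[A,l,o,f,E]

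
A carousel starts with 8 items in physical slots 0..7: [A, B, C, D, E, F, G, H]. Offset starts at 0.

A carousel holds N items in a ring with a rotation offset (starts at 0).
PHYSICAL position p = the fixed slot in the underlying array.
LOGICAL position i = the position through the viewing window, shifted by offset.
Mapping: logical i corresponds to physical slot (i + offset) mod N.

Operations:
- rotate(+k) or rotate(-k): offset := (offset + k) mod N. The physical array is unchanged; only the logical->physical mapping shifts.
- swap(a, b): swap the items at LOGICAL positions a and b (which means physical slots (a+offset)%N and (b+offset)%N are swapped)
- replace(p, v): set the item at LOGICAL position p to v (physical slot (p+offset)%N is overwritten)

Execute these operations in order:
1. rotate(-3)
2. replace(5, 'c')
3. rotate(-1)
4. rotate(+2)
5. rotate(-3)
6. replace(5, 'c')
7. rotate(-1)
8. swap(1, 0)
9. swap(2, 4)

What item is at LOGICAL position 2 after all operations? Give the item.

After op 1 (rotate(-3)): offset=5, physical=[A,B,C,D,E,F,G,H], logical=[F,G,H,A,B,C,D,E]
After op 2 (replace(5, 'c')): offset=5, physical=[A,B,c,D,E,F,G,H], logical=[F,G,H,A,B,c,D,E]
After op 3 (rotate(-1)): offset=4, physical=[A,B,c,D,E,F,G,H], logical=[E,F,G,H,A,B,c,D]
After op 4 (rotate(+2)): offset=6, physical=[A,B,c,D,E,F,G,H], logical=[G,H,A,B,c,D,E,F]
After op 5 (rotate(-3)): offset=3, physical=[A,B,c,D,E,F,G,H], logical=[D,E,F,G,H,A,B,c]
After op 6 (replace(5, 'c')): offset=3, physical=[c,B,c,D,E,F,G,H], logical=[D,E,F,G,H,c,B,c]
After op 7 (rotate(-1)): offset=2, physical=[c,B,c,D,E,F,G,H], logical=[c,D,E,F,G,H,c,B]
After op 8 (swap(1, 0)): offset=2, physical=[c,B,D,c,E,F,G,H], logical=[D,c,E,F,G,H,c,B]
After op 9 (swap(2, 4)): offset=2, physical=[c,B,D,c,G,F,E,H], logical=[D,c,G,F,E,H,c,B]

Answer: G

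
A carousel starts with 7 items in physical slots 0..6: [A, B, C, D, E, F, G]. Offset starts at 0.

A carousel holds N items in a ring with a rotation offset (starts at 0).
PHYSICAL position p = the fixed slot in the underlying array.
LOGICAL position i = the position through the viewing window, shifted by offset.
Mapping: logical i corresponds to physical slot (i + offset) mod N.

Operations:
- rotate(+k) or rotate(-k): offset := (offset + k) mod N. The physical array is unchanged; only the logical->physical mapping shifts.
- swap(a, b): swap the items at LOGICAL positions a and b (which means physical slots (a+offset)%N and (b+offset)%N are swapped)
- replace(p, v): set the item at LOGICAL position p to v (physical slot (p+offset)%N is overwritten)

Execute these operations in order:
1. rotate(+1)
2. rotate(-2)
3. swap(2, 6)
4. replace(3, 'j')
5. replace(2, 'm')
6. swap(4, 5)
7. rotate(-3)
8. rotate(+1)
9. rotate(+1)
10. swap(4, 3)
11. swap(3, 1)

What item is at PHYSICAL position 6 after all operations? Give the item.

Answer: j

Derivation:
After op 1 (rotate(+1)): offset=1, physical=[A,B,C,D,E,F,G], logical=[B,C,D,E,F,G,A]
After op 2 (rotate(-2)): offset=6, physical=[A,B,C,D,E,F,G], logical=[G,A,B,C,D,E,F]
After op 3 (swap(2, 6)): offset=6, physical=[A,F,C,D,E,B,G], logical=[G,A,F,C,D,E,B]
After op 4 (replace(3, 'j')): offset=6, physical=[A,F,j,D,E,B,G], logical=[G,A,F,j,D,E,B]
After op 5 (replace(2, 'm')): offset=6, physical=[A,m,j,D,E,B,G], logical=[G,A,m,j,D,E,B]
After op 6 (swap(4, 5)): offset=6, physical=[A,m,j,E,D,B,G], logical=[G,A,m,j,E,D,B]
After op 7 (rotate(-3)): offset=3, physical=[A,m,j,E,D,B,G], logical=[E,D,B,G,A,m,j]
After op 8 (rotate(+1)): offset=4, physical=[A,m,j,E,D,B,G], logical=[D,B,G,A,m,j,E]
After op 9 (rotate(+1)): offset=5, physical=[A,m,j,E,D,B,G], logical=[B,G,A,m,j,E,D]
After op 10 (swap(4, 3)): offset=5, physical=[A,j,m,E,D,B,G], logical=[B,G,A,j,m,E,D]
After op 11 (swap(3, 1)): offset=5, physical=[A,G,m,E,D,B,j], logical=[B,j,A,G,m,E,D]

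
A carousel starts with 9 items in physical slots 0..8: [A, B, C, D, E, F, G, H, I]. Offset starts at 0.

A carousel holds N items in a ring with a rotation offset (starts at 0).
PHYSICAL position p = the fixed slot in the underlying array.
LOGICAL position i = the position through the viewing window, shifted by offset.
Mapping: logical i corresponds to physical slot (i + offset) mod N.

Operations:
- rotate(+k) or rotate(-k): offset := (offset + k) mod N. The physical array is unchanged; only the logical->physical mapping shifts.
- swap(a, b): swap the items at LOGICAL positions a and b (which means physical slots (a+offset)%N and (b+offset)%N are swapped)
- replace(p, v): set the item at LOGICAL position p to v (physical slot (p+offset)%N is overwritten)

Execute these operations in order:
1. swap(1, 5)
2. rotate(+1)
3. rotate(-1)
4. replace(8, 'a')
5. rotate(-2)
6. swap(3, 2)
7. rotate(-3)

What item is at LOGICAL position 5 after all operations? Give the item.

After op 1 (swap(1, 5)): offset=0, physical=[A,F,C,D,E,B,G,H,I], logical=[A,F,C,D,E,B,G,H,I]
After op 2 (rotate(+1)): offset=1, physical=[A,F,C,D,E,B,G,H,I], logical=[F,C,D,E,B,G,H,I,A]
After op 3 (rotate(-1)): offset=0, physical=[A,F,C,D,E,B,G,H,I], logical=[A,F,C,D,E,B,G,H,I]
After op 4 (replace(8, 'a')): offset=0, physical=[A,F,C,D,E,B,G,H,a], logical=[A,F,C,D,E,B,G,H,a]
After op 5 (rotate(-2)): offset=7, physical=[A,F,C,D,E,B,G,H,a], logical=[H,a,A,F,C,D,E,B,G]
After op 6 (swap(3, 2)): offset=7, physical=[F,A,C,D,E,B,G,H,a], logical=[H,a,F,A,C,D,E,B,G]
After op 7 (rotate(-3)): offset=4, physical=[F,A,C,D,E,B,G,H,a], logical=[E,B,G,H,a,F,A,C,D]

Answer: F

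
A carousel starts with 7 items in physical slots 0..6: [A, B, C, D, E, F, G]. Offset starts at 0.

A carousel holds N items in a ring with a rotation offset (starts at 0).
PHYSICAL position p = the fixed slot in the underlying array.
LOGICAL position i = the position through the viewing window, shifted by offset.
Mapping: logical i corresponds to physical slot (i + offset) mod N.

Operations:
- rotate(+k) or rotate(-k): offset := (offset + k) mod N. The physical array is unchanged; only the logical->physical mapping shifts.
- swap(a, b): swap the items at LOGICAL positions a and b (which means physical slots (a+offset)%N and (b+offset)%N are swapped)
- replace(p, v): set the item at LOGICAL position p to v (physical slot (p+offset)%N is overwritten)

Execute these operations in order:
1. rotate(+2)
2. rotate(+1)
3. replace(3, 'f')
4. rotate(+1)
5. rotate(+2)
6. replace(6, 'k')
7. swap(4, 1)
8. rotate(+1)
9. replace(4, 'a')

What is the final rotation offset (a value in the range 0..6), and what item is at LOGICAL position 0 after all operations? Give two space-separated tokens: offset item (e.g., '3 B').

Answer: 0 D

Derivation:
After op 1 (rotate(+2)): offset=2, physical=[A,B,C,D,E,F,G], logical=[C,D,E,F,G,A,B]
After op 2 (rotate(+1)): offset=3, physical=[A,B,C,D,E,F,G], logical=[D,E,F,G,A,B,C]
After op 3 (replace(3, 'f')): offset=3, physical=[A,B,C,D,E,F,f], logical=[D,E,F,f,A,B,C]
After op 4 (rotate(+1)): offset=4, physical=[A,B,C,D,E,F,f], logical=[E,F,f,A,B,C,D]
After op 5 (rotate(+2)): offset=6, physical=[A,B,C,D,E,F,f], logical=[f,A,B,C,D,E,F]
After op 6 (replace(6, 'k')): offset=6, physical=[A,B,C,D,E,k,f], logical=[f,A,B,C,D,E,k]
After op 7 (swap(4, 1)): offset=6, physical=[D,B,C,A,E,k,f], logical=[f,D,B,C,A,E,k]
After op 8 (rotate(+1)): offset=0, physical=[D,B,C,A,E,k,f], logical=[D,B,C,A,E,k,f]
After op 9 (replace(4, 'a')): offset=0, physical=[D,B,C,A,a,k,f], logical=[D,B,C,A,a,k,f]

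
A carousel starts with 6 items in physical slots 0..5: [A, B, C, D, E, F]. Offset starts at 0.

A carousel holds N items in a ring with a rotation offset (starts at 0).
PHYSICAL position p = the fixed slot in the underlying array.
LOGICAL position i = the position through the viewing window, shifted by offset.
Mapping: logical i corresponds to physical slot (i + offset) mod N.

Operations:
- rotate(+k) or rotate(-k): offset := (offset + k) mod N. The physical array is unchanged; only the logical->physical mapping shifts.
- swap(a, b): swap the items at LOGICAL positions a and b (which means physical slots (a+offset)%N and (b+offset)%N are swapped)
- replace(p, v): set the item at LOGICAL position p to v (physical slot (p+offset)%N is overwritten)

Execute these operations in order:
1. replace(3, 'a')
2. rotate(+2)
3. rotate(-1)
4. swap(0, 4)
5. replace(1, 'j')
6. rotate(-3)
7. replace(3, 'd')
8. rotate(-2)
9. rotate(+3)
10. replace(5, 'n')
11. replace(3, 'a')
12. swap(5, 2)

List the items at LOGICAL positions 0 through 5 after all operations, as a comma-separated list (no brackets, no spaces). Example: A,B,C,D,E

Answer: B,A,n,a,a,d

Derivation:
After op 1 (replace(3, 'a')): offset=0, physical=[A,B,C,a,E,F], logical=[A,B,C,a,E,F]
After op 2 (rotate(+2)): offset=2, physical=[A,B,C,a,E,F], logical=[C,a,E,F,A,B]
After op 3 (rotate(-1)): offset=1, physical=[A,B,C,a,E,F], logical=[B,C,a,E,F,A]
After op 4 (swap(0, 4)): offset=1, physical=[A,F,C,a,E,B], logical=[F,C,a,E,B,A]
After op 5 (replace(1, 'j')): offset=1, physical=[A,F,j,a,E,B], logical=[F,j,a,E,B,A]
After op 6 (rotate(-3)): offset=4, physical=[A,F,j,a,E,B], logical=[E,B,A,F,j,a]
After op 7 (replace(3, 'd')): offset=4, physical=[A,d,j,a,E,B], logical=[E,B,A,d,j,a]
After op 8 (rotate(-2)): offset=2, physical=[A,d,j,a,E,B], logical=[j,a,E,B,A,d]
After op 9 (rotate(+3)): offset=5, physical=[A,d,j,a,E,B], logical=[B,A,d,j,a,E]
After op 10 (replace(5, 'n')): offset=5, physical=[A,d,j,a,n,B], logical=[B,A,d,j,a,n]
After op 11 (replace(3, 'a')): offset=5, physical=[A,d,a,a,n,B], logical=[B,A,d,a,a,n]
After op 12 (swap(5, 2)): offset=5, physical=[A,n,a,a,d,B], logical=[B,A,n,a,a,d]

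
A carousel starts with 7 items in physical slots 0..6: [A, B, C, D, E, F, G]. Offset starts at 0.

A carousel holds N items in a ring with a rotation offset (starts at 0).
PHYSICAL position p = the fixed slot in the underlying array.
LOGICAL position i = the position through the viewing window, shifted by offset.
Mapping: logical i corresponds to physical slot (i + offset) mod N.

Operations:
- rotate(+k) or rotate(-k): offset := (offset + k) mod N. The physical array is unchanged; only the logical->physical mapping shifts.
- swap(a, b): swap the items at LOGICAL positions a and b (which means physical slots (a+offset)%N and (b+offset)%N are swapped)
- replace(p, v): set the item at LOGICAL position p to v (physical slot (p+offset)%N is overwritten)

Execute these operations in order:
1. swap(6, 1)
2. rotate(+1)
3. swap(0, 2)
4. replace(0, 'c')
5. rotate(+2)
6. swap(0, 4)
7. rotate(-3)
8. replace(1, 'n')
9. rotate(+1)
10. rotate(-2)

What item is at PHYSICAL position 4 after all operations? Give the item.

After op 1 (swap(6, 1)): offset=0, physical=[A,G,C,D,E,F,B], logical=[A,G,C,D,E,F,B]
After op 2 (rotate(+1)): offset=1, physical=[A,G,C,D,E,F,B], logical=[G,C,D,E,F,B,A]
After op 3 (swap(0, 2)): offset=1, physical=[A,D,C,G,E,F,B], logical=[D,C,G,E,F,B,A]
After op 4 (replace(0, 'c')): offset=1, physical=[A,c,C,G,E,F,B], logical=[c,C,G,E,F,B,A]
After op 5 (rotate(+2)): offset=3, physical=[A,c,C,G,E,F,B], logical=[G,E,F,B,A,c,C]
After op 6 (swap(0, 4)): offset=3, physical=[G,c,C,A,E,F,B], logical=[A,E,F,B,G,c,C]
After op 7 (rotate(-3)): offset=0, physical=[G,c,C,A,E,F,B], logical=[G,c,C,A,E,F,B]
After op 8 (replace(1, 'n')): offset=0, physical=[G,n,C,A,E,F,B], logical=[G,n,C,A,E,F,B]
After op 9 (rotate(+1)): offset=1, physical=[G,n,C,A,E,F,B], logical=[n,C,A,E,F,B,G]
After op 10 (rotate(-2)): offset=6, physical=[G,n,C,A,E,F,B], logical=[B,G,n,C,A,E,F]

Answer: E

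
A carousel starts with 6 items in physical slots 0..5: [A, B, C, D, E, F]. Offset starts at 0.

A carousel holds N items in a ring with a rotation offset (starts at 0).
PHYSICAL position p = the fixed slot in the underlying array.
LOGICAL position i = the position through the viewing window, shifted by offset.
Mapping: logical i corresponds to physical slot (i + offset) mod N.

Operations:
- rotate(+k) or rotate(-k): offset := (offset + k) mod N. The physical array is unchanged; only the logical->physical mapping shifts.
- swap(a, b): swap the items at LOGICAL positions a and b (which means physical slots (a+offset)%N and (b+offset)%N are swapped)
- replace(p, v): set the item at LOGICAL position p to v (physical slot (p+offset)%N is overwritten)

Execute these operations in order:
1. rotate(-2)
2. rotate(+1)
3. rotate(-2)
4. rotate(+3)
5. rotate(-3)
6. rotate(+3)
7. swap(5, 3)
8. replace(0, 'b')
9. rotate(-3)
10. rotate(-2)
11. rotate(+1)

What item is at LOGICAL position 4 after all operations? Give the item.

After op 1 (rotate(-2)): offset=4, physical=[A,B,C,D,E,F], logical=[E,F,A,B,C,D]
After op 2 (rotate(+1)): offset=5, physical=[A,B,C,D,E,F], logical=[F,A,B,C,D,E]
After op 3 (rotate(-2)): offset=3, physical=[A,B,C,D,E,F], logical=[D,E,F,A,B,C]
After op 4 (rotate(+3)): offset=0, physical=[A,B,C,D,E,F], logical=[A,B,C,D,E,F]
After op 5 (rotate(-3)): offset=3, physical=[A,B,C,D,E,F], logical=[D,E,F,A,B,C]
After op 6 (rotate(+3)): offset=0, physical=[A,B,C,D,E,F], logical=[A,B,C,D,E,F]
After op 7 (swap(5, 3)): offset=0, physical=[A,B,C,F,E,D], logical=[A,B,C,F,E,D]
After op 8 (replace(0, 'b')): offset=0, physical=[b,B,C,F,E,D], logical=[b,B,C,F,E,D]
After op 9 (rotate(-3)): offset=3, physical=[b,B,C,F,E,D], logical=[F,E,D,b,B,C]
After op 10 (rotate(-2)): offset=1, physical=[b,B,C,F,E,D], logical=[B,C,F,E,D,b]
After op 11 (rotate(+1)): offset=2, physical=[b,B,C,F,E,D], logical=[C,F,E,D,b,B]

Answer: b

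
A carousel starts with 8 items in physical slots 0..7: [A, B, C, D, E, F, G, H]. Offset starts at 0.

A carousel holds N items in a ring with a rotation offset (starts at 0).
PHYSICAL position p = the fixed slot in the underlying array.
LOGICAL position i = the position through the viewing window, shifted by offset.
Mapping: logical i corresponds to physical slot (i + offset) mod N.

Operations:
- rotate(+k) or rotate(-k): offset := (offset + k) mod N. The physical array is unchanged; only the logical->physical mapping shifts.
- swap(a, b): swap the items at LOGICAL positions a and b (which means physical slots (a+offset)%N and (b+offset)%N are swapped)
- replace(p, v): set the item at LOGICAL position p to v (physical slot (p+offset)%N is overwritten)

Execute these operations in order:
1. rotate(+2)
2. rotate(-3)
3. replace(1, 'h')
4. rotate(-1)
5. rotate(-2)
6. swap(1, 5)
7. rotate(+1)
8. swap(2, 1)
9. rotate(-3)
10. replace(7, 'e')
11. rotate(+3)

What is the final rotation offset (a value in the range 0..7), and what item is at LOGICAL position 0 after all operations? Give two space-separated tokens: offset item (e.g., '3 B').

Answer: 5 B

Derivation:
After op 1 (rotate(+2)): offset=2, physical=[A,B,C,D,E,F,G,H], logical=[C,D,E,F,G,H,A,B]
After op 2 (rotate(-3)): offset=7, physical=[A,B,C,D,E,F,G,H], logical=[H,A,B,C,D,E,F,G]
After op 3 (replace(1, 'h')): offset=7, physical=[h,B,C,D,E,F,G,H], logical=[H,h,B,C,D,E,F,G]
After op 4 (rotate(-1)): offset=6, physical=[h,B,C,D,E,F,G,H], logical=[G,H,h,B,C,D,E,F]
After op 5 (rotate(-2)): offset=4, physical=[h,B,C,D,E,F,G,H], logical=[E,F,G,H,h,B,C,D]
After op 6 (swap(1, 5)): offset=4, physical=[h,F,C,D,E,B,G,H], logical=[E,B,G,H,h,F,C,D]
After op 7 (rotate(+1)): offset=5, physical=[h,F,C,D,E,B,G,H], logical=[B,G,H,h,F,C,D,E]
After op 8 (swap(2, 1)): offset=5, physical=[h,F,C,D,E,B,H,G], logical=[B,H,G,h,F,C,D,E]
After op 9 (rotate(-3)): offset=2, physical=[h,F,C,D,E,B,H,G], logical=[C,D,E,B,H,G,h,F]
After op 10 (replace(7, 'e')): offset=2, physical=[h,e,C,D,E,B,H,G], logical=[C,D,E,B,H,G,h,e]
After op 11 (rotate(+3)): offset=5, physical=[h,e,C,D,E,B,H,G], logical=[B,H,G,h,e,C,D,E]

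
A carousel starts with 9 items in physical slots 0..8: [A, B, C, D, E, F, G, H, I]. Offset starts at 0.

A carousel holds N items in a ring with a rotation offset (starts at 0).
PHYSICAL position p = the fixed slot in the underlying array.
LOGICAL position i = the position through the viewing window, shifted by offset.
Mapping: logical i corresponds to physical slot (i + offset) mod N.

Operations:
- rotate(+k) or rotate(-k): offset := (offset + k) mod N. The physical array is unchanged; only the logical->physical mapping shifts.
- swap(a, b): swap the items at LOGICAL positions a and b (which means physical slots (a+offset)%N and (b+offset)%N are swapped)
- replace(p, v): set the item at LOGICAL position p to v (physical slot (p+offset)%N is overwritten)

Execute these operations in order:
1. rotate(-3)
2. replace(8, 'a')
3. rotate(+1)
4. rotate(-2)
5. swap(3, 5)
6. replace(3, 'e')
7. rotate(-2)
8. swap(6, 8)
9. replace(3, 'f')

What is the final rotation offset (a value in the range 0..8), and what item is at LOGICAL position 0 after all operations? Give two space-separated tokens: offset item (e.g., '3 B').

After op 1 (rotate(-3)): offset=6, physical=[A,B,C,D,E,F,G,H,I], logical=[G,H,I,A,B,C,D,E,F]
After op 2 (replace(8, 'a')): offset=6, physical=[A,B,C,D,E,a,G,H,I], logical=[G,H,I,A,B,C,D,E,a]
After op 3 (rotate(+1)): offset=7, physical=[A,B,C,D,E,a,G,H,I], logical=[H,I,A,B,C,D,E,a,G]
After op 4 (rotate(-2)): offset=5, physical=[A,B,C,D,E,a,G,H,I], logical=[a,G,H,I,A,B,C,D,E]
After op 5 (swap(3, 5)): offset=5, physical=[A,I,C,D,E,a,G,H,B], logical=[a,G,H,B,A,I,C,D,E]
After op 6 (replace(3, 'e')): offset=5, physical=[A,I,C,D,E,a,G,H,e], logical=[a,G,H,e,A,I,C,D,E]
After op 7 (rotate(-2)): offset=3, physical=[A,I,C,D,E,a,G,H,e], logical=[D,E,a,G,H,e,A,I,C]
After op 8 (swap(6, 8)): offset=3, physical=[C,I,A,D,E,a,G,H,e], logical=[D,E,a,G,H,e,C,I,A]
After op 9 (replace(3, 'f')): offset=3, physical=[C,I,A,D,E,a,f,H,e], logical=[D,E,a,f,H,e,C,I,A]

Answer: 3 D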